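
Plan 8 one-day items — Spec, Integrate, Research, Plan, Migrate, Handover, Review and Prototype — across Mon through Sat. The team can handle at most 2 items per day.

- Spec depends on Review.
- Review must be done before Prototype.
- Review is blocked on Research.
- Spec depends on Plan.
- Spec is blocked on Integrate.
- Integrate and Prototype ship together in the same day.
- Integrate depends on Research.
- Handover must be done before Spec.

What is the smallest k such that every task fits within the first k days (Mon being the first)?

4

The precedence chain requires at least 4 distinct days.
With at most 2 per day and 8 tasks, at least 4 days are needed.
4 works (last occupied day: Thu): for example Plan=Mon; Migrate=Thu; Prototype=Wed; Spec=Thu; Review=Tue; Integrate=Wed; Research=Mon; Handover=Tue.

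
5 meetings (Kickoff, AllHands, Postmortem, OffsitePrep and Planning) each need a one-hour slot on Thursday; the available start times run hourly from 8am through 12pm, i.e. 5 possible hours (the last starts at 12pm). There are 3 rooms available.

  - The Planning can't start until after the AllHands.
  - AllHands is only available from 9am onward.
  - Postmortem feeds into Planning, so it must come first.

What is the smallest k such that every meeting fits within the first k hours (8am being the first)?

The precedence chain requires at least 2 distinct hours.
With at most 3 per hour and 5 meetings, at least 2 hours are needed.
Propagating the time windows through the other constraints, Planning can't land before 10am — that is hour 3 counting from 8am — so the schedule must run through at least 3 hours.
3 works (last occupied hour: 10am): for example AllHands -> 9am, Kickoff -> 8am, OffsitePrep -> 8am, Planning -> 10am, Postmortem -> 8am.

3 hours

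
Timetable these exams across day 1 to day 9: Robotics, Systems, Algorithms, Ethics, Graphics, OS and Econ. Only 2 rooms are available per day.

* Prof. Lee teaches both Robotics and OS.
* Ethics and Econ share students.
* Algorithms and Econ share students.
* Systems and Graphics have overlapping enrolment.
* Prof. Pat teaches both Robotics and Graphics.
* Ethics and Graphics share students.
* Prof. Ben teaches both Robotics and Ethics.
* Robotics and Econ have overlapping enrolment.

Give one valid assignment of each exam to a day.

Systems -> day 1; Algorithms -> day 2; Ethics -> day 2; Graphics -> day 3; OS -> day 3; Robotics -> day 1; Econ -> day 4

Checking: Robotics(day 1) != Graphics(day 3); Robotics(day 1) != Econ(day 4); Algorithms(day 2) != Econ(day 4); Ethics(day 2) != Graphics(day 3); Ethics(day 2) != Econ(day 4); Robotics(day 1) != Ethics(day 2); Systems(day 1) != Graphics(day 3); Robotics(day 1) != OS(day 3); max 2 per day (cap 2).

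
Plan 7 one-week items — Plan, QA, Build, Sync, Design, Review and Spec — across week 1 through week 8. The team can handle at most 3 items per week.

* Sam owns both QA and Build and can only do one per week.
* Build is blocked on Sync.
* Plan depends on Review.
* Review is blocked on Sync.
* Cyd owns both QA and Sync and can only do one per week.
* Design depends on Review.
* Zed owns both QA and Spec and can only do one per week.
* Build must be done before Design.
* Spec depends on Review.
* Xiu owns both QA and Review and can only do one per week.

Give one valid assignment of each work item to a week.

Build -> week 2; Plan -> week 3; Design -> week 3; QA -> week 4; Sync -> week 1; Spec -> week 3; Review -> week 2

Checking: Review(week 2) before Spec(week 3); Review(week 2) before Design(week 3); Review(week 2) before Plan(week 3); Sync(week 1) before Review(week 2); Build(week 2) before Design(week 3); Sync(week 1) before Build(week 2); QA(week 4) != Sync(week 1); QA(week 4) != Spec(week 3); QA(week 4) != Review(week 2); QA(week 4) != Build(week 2); max 3 per week (cap 3).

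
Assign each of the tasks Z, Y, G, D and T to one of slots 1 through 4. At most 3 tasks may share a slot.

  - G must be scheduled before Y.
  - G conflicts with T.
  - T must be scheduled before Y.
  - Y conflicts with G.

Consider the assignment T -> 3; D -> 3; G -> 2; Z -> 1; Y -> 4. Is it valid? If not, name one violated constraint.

G must be scheduled before Y — holds.
T must be scheduled before Y — holds.
Y conflicts with G — holds.
G conflicts with T — holds.
At most 3 tasks may share a slot — holds.

Yes, all constraints hold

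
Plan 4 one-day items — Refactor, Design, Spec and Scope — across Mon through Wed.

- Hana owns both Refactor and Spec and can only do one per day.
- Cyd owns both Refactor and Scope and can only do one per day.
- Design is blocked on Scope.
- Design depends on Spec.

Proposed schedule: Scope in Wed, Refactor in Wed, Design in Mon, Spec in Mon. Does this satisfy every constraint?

Invalid. Design is blocked on Scope.

Hana owns both Refactor and Spec and can only do one per day — holds.
Cyd owns both Refactor and Scope and can only do one per day — violated.
Design is blocked on Scope — violated.
Design depends on Spec — violated.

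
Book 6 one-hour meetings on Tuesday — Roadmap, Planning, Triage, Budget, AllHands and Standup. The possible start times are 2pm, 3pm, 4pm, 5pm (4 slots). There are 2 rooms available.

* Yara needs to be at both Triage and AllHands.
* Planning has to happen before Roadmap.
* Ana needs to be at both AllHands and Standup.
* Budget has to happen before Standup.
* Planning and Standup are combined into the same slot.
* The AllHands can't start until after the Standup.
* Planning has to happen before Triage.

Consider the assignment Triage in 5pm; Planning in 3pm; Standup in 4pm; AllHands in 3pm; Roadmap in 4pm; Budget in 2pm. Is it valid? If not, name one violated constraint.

Planning has to happen before Roadmap — holds.
There are 2 rooms available — holds.
Planning has to happen before Triage — holds.
Ana needs to be at both AllHands and Standup — holds.
Planning and Standup are combined into the same slot — violated.
Yara needs to be at both Triage and AllHands — holds.
Budget has to happen before Standup — holds.
The AllHands can't start until after the Standup — violated.

Invalid. The AllHands can't start until after the Standup.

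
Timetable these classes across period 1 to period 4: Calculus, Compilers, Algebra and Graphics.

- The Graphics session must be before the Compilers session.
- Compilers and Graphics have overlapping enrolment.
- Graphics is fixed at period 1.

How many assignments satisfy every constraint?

Splitting on Calculus: it can be period 1 (12), period 2 (12), period 3 (12), period 4 (12). Listing each branch's schedules as (Compilers, Algebra, Graphics) by period number:
Calculus=period 1: (2,1,1) (2,2,1) (2,3,1) (2,4,1) (3,1,1) (3,2,1) (3,3,1) (3,4,1) (4,1,1) (4,2,1) (4,3,1) (4,4,1) — 12.
Calculus=period 2: (2,1,1) (2,2,1) (2,3,1) (2,4,1) (3,1,1) (3,2,1) (3,3,1) (3,4,1) (4,1,1) (4,2,1) (4,3,1) (4,4,1) — 12.
Calculus=period 3: (2,1,1) (2,2,1) (2,3,1) (2,4,1) (3,1,1) (3,2,1) (3,3,1) (3,4,1) (4,1,1) (4,2,1) (4,3,1) (4,4,1) — 12.
Calculus=period 4: (2,1,1) (2,2,1) (2,3,1) (2,4,1) (3,1,1) (3,2,1) (3,3,1) (3,4,1) (4,1,1) (4,2,1) (4,3,1) (4,4,1) — 12.
Summing: 12 + 12 + 12 + 12 = 48.

48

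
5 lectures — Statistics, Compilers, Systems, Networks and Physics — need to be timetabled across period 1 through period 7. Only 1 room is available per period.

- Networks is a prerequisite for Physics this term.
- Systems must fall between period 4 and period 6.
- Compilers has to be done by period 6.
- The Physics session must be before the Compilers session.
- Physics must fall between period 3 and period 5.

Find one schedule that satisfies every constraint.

Systems in period 4, Networks in period 1, Physics in period 3, Statistics in period 2, Compilers in period 5

Checking: Networks(period 1) before Physics(period 3); Physics(period 3) before Compilers(period 5); Physics=period 3 in [period 3,period 5]; Systems=period 4 in [period 4,period 6]; Compilers=period 5 in [period 1,period 6]; max 1 per period (cap 1).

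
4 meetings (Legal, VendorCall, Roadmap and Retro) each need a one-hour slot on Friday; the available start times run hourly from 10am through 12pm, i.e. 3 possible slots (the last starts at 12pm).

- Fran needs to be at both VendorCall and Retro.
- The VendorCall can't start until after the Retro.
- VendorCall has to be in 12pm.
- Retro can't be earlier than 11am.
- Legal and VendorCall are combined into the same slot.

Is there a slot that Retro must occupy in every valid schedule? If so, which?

Retro's window is 11am–12pm.
VendorCall is fixed at 12pm, and Retro can't share a slot with VendorCall.
So Retro must be 11am.

11am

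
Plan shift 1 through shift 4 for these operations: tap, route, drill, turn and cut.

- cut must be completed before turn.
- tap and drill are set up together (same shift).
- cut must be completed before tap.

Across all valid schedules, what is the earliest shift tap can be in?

Precedence pushes tap to at least shift 2.
tap at shift 2 is achievable: cut in shift 1; tap in shift 2; turn in shift 2; drill in shift 2; route in shift 1.

shift 2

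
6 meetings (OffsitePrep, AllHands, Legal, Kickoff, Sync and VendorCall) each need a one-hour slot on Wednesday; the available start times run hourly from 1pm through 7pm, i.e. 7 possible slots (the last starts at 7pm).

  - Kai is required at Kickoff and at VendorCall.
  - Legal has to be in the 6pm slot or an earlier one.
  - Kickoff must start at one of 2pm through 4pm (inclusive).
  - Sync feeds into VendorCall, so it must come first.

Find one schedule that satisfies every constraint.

VendorCall in 3pm; Kickoff in 2pm; OffsitePrep in 1pm; Legal in 1pm; AllHands in 1pm; Sync in 1pm

Checking: Sync(1pm) before VendorCall(3pm); Kickoff(2pm) != VendorCall(3pm); Legal=1pm in [1pm,6pm]; Kickoff=2pm in [2pm,4pm].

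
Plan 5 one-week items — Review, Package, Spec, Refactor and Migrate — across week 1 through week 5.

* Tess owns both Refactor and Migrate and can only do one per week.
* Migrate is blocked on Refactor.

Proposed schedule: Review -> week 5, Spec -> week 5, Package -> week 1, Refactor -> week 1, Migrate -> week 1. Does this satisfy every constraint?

Tess owns both Refactor and Migrate and can only do one per week — violated.
Migrate is blocked on Refactor — violated.

No — it violates: Tess owns both Refactor and Migrate and can only do one per week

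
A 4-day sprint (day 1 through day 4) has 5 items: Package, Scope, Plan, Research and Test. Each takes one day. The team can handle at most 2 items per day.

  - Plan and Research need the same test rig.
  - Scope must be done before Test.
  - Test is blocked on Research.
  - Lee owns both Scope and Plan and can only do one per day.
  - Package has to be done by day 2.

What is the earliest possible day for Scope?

Downstream work caps Scope at day 3.
Scope at day 1 is achievable: Package -> day 1; Research -> day 2; Plan -> day 3; Test -> day 3; Scope -> day 1.

day 1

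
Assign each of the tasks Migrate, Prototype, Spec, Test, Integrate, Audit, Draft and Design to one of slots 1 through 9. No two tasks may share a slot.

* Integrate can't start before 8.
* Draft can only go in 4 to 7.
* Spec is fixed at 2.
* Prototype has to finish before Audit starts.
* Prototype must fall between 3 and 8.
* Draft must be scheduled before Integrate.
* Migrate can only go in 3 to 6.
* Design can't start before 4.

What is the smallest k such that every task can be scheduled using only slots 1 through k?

8

The precedence chain requires at least 2 distinct slots.
With at most 1 per slot and 8 tasks, at least 8 slots are needed.
Integrate can't be placed before 8, so the schedule must run through at least slot 8.
8 works (last occupied slot: 8): for example Draft in 4, Prototype in 6, Integrate in 8, Design in 5, Spec in 2, Audit in 7, Migrate in 3, Test in 1.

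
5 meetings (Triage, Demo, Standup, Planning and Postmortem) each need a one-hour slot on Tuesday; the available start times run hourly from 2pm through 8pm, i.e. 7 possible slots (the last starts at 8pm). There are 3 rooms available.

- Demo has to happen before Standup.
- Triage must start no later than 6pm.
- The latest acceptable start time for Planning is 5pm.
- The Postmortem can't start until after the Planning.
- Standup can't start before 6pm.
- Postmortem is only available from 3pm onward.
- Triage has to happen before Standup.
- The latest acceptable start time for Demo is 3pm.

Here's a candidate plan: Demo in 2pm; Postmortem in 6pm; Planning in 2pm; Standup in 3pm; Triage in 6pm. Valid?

No. Triage has to happen before Standup is not satisfied.

Triage has to happen before Standup — violated.
There are 3 rooms available — holds.
Postmortem is only available from 3pm onward — holds.
The latest acceptable start time for Planning is 5pm — holds.
Standup can't start before 6pm — violated.
The latest acceptable start time for Demo is 3pm — holds.
Demo has to happen before Standup — holds.
The Postmortem can't start until after the Planning — holds.
Triage must start no later than 6pm — holds.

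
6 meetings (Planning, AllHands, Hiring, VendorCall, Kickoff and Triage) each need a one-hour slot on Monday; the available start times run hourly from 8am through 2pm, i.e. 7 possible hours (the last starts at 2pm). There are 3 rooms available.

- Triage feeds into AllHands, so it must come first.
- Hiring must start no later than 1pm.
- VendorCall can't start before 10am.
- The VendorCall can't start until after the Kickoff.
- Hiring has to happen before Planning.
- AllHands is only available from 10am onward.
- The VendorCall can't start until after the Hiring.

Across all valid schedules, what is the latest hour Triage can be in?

1pm

Downstream work caps Triage at 1pm.
Triage at 1pm is achievable: Planning -> 9am, AllHands -> 2pm, Kickoff -> 8am, Hiring -> 8am, Triage -> 1pm, VendorCall -> 10am.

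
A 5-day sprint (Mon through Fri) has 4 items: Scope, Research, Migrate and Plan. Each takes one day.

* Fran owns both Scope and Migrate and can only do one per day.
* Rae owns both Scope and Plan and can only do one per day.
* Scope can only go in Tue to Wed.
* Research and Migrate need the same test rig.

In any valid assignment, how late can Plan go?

Fri

Plan at Fri is achievable: Scope=Tue, Migrate=Wed, Plan=Fri, Research=Mon.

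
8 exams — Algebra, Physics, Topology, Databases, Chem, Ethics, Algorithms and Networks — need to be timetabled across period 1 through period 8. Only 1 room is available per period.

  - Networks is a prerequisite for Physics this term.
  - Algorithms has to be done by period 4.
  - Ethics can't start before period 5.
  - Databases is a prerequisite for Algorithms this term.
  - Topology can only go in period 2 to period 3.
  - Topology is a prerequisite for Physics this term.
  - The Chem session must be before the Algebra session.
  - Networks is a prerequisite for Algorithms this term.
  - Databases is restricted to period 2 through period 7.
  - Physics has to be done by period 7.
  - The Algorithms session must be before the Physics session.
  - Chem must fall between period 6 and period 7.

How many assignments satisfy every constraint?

10

Splitting on Algebra: it can be period 7 (2), period 8 (8). Listing each branch's schedules as (Physics, Topology, Databases, Chem, Ethics, Algorithms, Networks) by period number:
Algebra=period 7: (5,2,3,6,8,4,1) (5,3,2,6,8,4,1) — 2.
Algebra=period 8: (5,2,3,6,7,4,1) (5,2,3,7,6,4,1) (5,3,2,6,7,4,1) (5,3,2,7,6,4,1) (6,2,3,7,5,4,1) (6,3,2,7,5,4,1) (7,2,3,6,5,4,1) (7,3,2,6,5,4,1) — 8.
Summing: 2 + 8 = 10.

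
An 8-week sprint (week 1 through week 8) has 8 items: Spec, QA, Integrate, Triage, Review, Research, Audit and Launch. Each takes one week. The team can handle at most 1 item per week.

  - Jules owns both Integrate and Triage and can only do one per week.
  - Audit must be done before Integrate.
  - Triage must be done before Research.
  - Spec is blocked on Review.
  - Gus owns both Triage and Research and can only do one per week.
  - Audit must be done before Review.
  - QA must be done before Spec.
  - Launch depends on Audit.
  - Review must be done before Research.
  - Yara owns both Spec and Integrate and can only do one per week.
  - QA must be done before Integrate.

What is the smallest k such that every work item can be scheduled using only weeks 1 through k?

The precedence chain requires at least 3 distinct weeks.
With at most 1 per week and 8 work items, at least 8 weeks are needed.
8 works (last occupied week: week 8): for example Integrate in week 5; Audit in week 1; Spec in week 4; Launch in week 8; Research in week 7; Review in week 2; Triage in week 6; QA in week 3.

8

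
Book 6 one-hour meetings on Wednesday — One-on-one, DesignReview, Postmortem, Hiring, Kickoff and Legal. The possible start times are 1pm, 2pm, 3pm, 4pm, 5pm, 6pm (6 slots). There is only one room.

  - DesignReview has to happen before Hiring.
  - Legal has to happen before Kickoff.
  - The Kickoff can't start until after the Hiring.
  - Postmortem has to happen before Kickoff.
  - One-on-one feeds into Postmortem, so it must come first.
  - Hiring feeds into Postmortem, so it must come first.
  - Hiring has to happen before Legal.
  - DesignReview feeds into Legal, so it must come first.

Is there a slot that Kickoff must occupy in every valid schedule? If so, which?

6pm

Precedence pushes Kickoff to at least 4pm.
So Kickoff is pinned to 6pm.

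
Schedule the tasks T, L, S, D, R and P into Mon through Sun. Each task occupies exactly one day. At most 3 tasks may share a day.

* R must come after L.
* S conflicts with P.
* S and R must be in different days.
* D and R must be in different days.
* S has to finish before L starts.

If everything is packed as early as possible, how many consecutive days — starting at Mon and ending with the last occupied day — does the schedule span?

3

The precedence chain requires at least 3 distinct days.
With at most 3 per day and 6 tasks, at least 2 days are needed.
3 works (last occupied day: Wed): for example L in Tue, P in Tue, R in Wed, S in Mon, D in Mon, T in Mon.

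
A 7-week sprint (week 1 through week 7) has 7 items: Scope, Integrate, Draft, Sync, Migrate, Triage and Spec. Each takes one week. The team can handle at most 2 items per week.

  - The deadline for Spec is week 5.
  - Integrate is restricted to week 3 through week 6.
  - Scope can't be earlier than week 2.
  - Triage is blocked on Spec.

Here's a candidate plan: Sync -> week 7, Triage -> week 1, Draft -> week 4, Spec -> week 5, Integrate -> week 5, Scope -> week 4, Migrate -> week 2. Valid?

Invalid. Triage is blocked on Spec.

Integrate is restricted to week 3 through week 6 — holds.
The deadline for Spec is week 5 — holds.
The team can handle at most 2 items per week — holds.
Triage is blocked on Spec — violated.
Scope can't be earlier than week 2 — holds.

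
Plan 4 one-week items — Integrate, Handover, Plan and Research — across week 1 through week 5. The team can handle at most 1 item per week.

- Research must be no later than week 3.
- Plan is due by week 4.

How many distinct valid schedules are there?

54

Splitting on Integrate: it can be week 1 (8), week 2 (8), week 3 (8), week 4 (12), week 5 (18). Listing each branch's schedules as (Handover, Plan, Research) by week number:
Integrate=week 1: (2,4,3) (3,4,2) (4,2,3) (4,3,2) (5,2,3) (5,3,2) (5,4,2) (5,4,3) — 8.
Integrate=week 2: (1,4,3) (3,4,1) (4,1,3) (4,3,1) (5,1,3) (5,3,1) (5,4,1) (5,4,3) — 8.
Integrate=week 3: (1,4,2) (2,4,1) (4,1,2) (4,2,1) (5,1,2) (5,2,1) (5,4,1) (5,4,2) — 8.
Integrate=week 4: (1,2,3) (1,3,2) (2,1,3) (2,3,1) (3,1,2) (3,2,1) (5,1,2) (5,1,3) (5,2,1) (5,2,3) (5,3,1) (5,3,2) — 12.
Integrate=week 5: (1,2,3) (1,3,2) (1,4,2) (1,4,3) (2,1,3) (2,3,1) (2,4,1) (2,4,3) (3,1,2) (3,2,1) (3,4,1) (3,4,2) (4,1,2) (4,1,3) (4,2,1) (4,2,3) (4,3,1) (4,3,2) — 18.
Summing: 8 + 8 + 8 + 12 + 18 = 54.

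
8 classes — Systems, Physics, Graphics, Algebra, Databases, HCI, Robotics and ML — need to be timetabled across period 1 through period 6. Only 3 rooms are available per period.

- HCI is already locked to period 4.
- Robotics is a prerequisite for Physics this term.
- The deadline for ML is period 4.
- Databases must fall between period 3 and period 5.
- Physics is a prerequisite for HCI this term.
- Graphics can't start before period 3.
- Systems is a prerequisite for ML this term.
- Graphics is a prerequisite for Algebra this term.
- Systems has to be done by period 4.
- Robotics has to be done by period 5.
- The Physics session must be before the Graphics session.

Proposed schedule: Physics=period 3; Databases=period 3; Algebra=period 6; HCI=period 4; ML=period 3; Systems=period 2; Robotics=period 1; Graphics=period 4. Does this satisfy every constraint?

Valid

Systems is a prerequisite for ML this term — holds.
HCI is already locked to period 4 — holds.
Robotics is a prerequisite for Physics this term — holds.
Graphics can't start before period 3 — holds.
Robotics has to be done by period 5 — holds.
The deadline for ML is period 4 — holds.
The Physics session must be before the Graphics session — holds.
Physics is a prerequisite for HCI this term — holds.
Graphics is a prerequisite for Algebra this term — holds.
Only 3 rooms are available per period — holds.
Systems has to be done by period 4 — holds.
Databases must fall between period 3 and period 5 — holds.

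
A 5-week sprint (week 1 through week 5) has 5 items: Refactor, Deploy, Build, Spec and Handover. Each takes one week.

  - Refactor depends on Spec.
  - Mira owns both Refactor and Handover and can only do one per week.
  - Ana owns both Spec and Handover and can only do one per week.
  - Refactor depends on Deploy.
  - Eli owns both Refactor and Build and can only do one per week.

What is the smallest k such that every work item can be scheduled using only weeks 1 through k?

3

The precedence chain requires at least 2 distinct weeks.
Could 2 weeks be enough, i.e. nothing placed later than week 2? No: Refactor must come after Deploy (at week 1 or later) → {week 2}; Spec must come before Refactor (at week 2 or earlier) → {week 1}; Handover can't share with Refactor (week 2) → {week 1}; Handover can't share with Spec (week 1) → nothing is left.
So 2 weeks is not enough.
3 works (last occupied week: week 3): for example Spec in week 1, Build in week 1, Refactor in week 2, Handover in week 3, Deploy in week 1.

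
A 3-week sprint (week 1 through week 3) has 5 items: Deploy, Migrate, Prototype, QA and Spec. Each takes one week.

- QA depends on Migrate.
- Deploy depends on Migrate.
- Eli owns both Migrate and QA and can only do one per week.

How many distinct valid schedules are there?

Splitting on Deploy: it can be week 2 (18), week 3 (27). Listing each branch's schedules as (Migrate, Prototype, QA, Spec) by week number:
Deploy=week 2: (1,1,2,1) (1,1,2,2) (1,1,2,3) (1,1,3,1) (1,1,3,2) (1,1,3,3) (1,2,2,1) (1,2,2,2) (1,2,2,3) (1,2,3,1) (1,2,3,2) (1,2,3,3) (1,3,2,1) (1,3,2,2) (1,3,2,3) (1,3,3,1) (1,3,3,2) (1,3,3,3) — 18.
Deploy=week 3: (1,1,2,1) (1,1,2,2) (1,1,2,3) (1,1,3,1) (1,1,3,2) (1,1,3,3) (1,2,2,1) (1,2,2,2) (1,2,2,3) (1,2,3,1) (1,2,3,2) (1,2,3,3) (1,3,2,1) (1,3,2,2) (1,3,2,3) (1,3,3,1) (1,3,3,2) (1,3,3,3) (2,1,3,1) (2,1,3,2) (2,1,3,3) (2,2,3,1) (2,2,3,2) (2,2,3,3) (2,3,3,1) (2,3,3,2) (2,3,3,3) — 27.
Summing: 18 + 27 = 45.

45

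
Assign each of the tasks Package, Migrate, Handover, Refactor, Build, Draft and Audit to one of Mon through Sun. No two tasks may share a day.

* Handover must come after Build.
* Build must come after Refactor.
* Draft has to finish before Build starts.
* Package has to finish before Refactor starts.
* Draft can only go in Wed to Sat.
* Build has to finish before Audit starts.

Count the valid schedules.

18

Splitting on Package: it can be Mon (14), Tue (4). Listing each branch's schedules as (Migrate, Handover, Refactor, Build, Draft, Audit):
Package=Mon: (Tue,Sat,Wed,Fri,Thu,Sun) (Tue,Sat,Thu,Fri,Wed,Sun) (Tue,Sun,Wed,Fri,Thu,Sat) (Tue,Sun,Thu,Fri,Wed,Sat) (Wed,Sat,Tue,Fri,Thu,Sun) (Wed,Sun,Tue,Fri,Thu,Sat) (Thu,Sat,Tue,Fri,Wed,Sun) (Thu,Sun,Tue,Fri,Wed,Sat) (Fri,Sat,Tue,Thu,Wed,Sun) (Fri,Sun,Tue,Thu,Wed,Sat) (Sat,Fri,Tue,Thu,Wed,Sun) (Sat,Sun,Tue,Thu,Wed,Fri) (Sun,Fri,Tue,Thu,Wed,Sat) (Sun,Sat,Tue,Thu,Wed,Fri) — 14.
Package=Tue: (Mon,Sat,Wed,Fri,Thu,Sun) (Mon,Sat,Thu,Fri,Wed,Sun) (Mon,Sun,Wed,Fri,Thu,Sat) (Mon,Sun,Thu,Fri,Wed,Sat) — 4.
Summing: 14 + 4 = 18.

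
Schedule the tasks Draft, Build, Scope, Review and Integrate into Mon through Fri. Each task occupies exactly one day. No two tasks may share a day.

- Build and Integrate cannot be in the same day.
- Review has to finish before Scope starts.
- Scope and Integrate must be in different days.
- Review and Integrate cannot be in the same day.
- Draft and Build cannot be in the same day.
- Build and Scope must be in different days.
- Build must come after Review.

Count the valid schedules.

Splitting on Draft: it can be Mon (8), Tue (8), Wed (8), Thu (8), Fri (8). Listing each branch's schedules as (Build, Scope, Review, Integrate):
Draft=Mon: (Wed,Thu,Tue,Fri) (Wed,Fri,Tue,Thu) (Thu,Wed,Tue,Fri) (Thu,Fri,Tue,Wed) (Thu,Fri,Wed,Tue) (Fri,Wed,Tue,Thu) (Fri,Thu,Tue,Wed) (Fri,Thu,Wed,Tue) — 8.
Draft=Tue: (Wed,Thu,Mon,Fri) (Wed,Fri,Mon,Thu) (Thu,Wed,Mon,Fri) (Thu,Fri,Mon,Wed) (Thu,Fri,Wed,Mon) (Fri,Wed,Mon,Thu) (Fri,Thu,Mon,Wed) (Fri,Thu,Wed,Mon) — 8.
Draft=Wed: (Tue,Thu,Mon,Fri) (Tue,Fri,Mon,Thu) (Thu,Tue,Mon,Fri) (Thu,Fri,Mon,Tue) (Thu,Fri,Tue,Mon) (Fri,Tue,Mon,Thu) (Fri,Thu,Mon,Tue) (Fri,Thu,Tue,Mon) — 8.
Draft=Thu: (Tue,Wed,Mon,Fri) (Tue,Fri,Mon,Wed) (Wed,Tue,Mon,Fri) (Wed,Fri,Mon,Tue) (Wed,Fri,Tue,Mon) (Fri,Tue,Mon,Wed) (Fri,Wed,Mon,Tue) (Fri,Wed,Tue,Mon) — 8.
Draft=Fri: (Tue,Wed,Mon,Thu) (Tue,Thu,Mon,Wed) (Wed,Tue,Mon,Thu) (Wed,Thu,Mon,Tue) (Wed,Thu,Tue,Mon) (Thu,Tue,Mon,Wed) (Thu,Wed,Mon,Tue) (Thu,Wed,Tue,Mon) — 8.
Summing: 8 + 8 + 8 + 8 + 8 = 40.

40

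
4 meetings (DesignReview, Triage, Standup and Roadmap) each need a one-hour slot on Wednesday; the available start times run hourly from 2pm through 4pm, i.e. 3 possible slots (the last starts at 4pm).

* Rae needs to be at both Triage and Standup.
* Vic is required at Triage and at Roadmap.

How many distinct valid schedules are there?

Splitting on DesignReview: it can be 2pm (12), 3pm (12), 4pm (12). Listing each branch's schedules as (Triage, Standup, Roadmap):
DesignReview=2pm: (2pm,3pm,3pm) (2pm,3pm,4pm) (2pm,4pm,3pm) (2pm,4pm,4pm) (3pm,2pm,2pm) (3pm,2pm,4pm) (3pm,4pm,2pm) (3pm,4pm,4pm) (4pm,2pm,2pm) (4pm,2pm,3pm) (4pm,3pm,2pm) (4pm,3pm,3pm) — 12.
DesignReview=3pm: (2pm,3pm,3pm) (2pm,3pm,4pm) (2pm,4pm,3pm) (2pm,4pm,4pm) (3pm,2pm,2pm) (3pm,2pm,4pm) (3pm,4pm,2pm) (3pm,4pm,4pm) (4pm,2pm,2pm) (4pm,2pm,3pm) (4pm,3pm,2pm) (4pm,3pm,3pm) — 12.
DesignReview=4pm: (2pm,3pm,3pm) (2pm,3pm,4pm) (2pm,4pm,3pm) (2pm,4pm,4pm) (3pm,2pm,2pm) (3pm,2pm,4pm) (3pm,4pm,2pm) (3pm,4pm,4pm) (4pm,2pm,2pm) (4pm,2pm,3pm) (4pm,3pm,2pm) (4pm,3pm,3pm) — 12.
Summing: 12 + 12 + 12 = 36.

36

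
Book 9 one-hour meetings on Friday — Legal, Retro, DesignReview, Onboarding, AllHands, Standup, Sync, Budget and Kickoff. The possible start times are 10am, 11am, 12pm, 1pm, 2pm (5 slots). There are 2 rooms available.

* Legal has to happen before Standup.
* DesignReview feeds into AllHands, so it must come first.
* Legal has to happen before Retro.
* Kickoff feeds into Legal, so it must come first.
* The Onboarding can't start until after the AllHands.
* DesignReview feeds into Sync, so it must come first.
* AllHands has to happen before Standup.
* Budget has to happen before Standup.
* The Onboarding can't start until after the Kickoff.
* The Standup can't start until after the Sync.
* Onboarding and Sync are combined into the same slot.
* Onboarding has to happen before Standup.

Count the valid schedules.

Splitting on Legal: it can be 11am (10), 12pm (10), 1pm (4). Listing each branch's schedules as (Retro, DesignReview, Onboarding, AllHands, Standup, Sync, Budget, Kickoff):
Legal=11am: (12pm,10am,1pm,11am,2pm,1pm,12pm,10am) (12pm,10am,1pm,12pm,2pm,1pm,11am,10am) (12pm,11am,1pm,12pm,2pm,1pm,10am,10am) (1pm,10am,12pm,11am,2pm,12pm,1pm,10am) (2pm,10am,12pm,11am,2pm,12pm,1pm,10am) (2pm,10am,1pm,11am,2pm,1pm,12pm,10am) (2pm,10am,1pm,12pm,2pm,1pm,11am,10am) (2pm,10am,1pm,12pm,2pm,1pm,12pm,10am) (2pm,11am,1pm,12pm,2pm,1pm,10am,10am) (2pm,11am,1pm,12pm,2pm,1pm,12pm,10am) — 10.
Legal=12pm: (2pm,10am,1pm,11am,2pm,1pm,10am,11am) (2pm,10am,1pm,11am,2pm,1pm,11am,10am) (2pm,10am,1pm,11am,2pm,1pm,12pm,10am) (2pm,10am,1pm,11am,2pm,1pm,12pm,11am) (2pm,10am,1pm,12pm,2pm,1pm,10am,11am) (2pm,10am,1pm,12pm,2pm,1pm,11am,10am) (2pm,10am,1pm,12pm,2pm,1pm,11am,11am) (2pm,11am,1pm,12pm,2pm,1pm,10am,10am) (2pm,11am,1pm,12pm,2pm,1pm,10am,11am) (2pm,11am,1pm,12pm,2pm,1pm,11am,10am) — 10.
Legal=1pm: (2pm,10am,12pm,11am,2pm,12pm,10am,11am) (2pm,10am,12pm,11am,2pm,12pm,11am,10am) (2pm,10am,12pm,11am,2pm,12pm,1pm,10am) (2pm,10am,12pm,11am,2pm,12pm,1pm,11am) — 4.
Summing: 10 + 10 + 4 = 24.

24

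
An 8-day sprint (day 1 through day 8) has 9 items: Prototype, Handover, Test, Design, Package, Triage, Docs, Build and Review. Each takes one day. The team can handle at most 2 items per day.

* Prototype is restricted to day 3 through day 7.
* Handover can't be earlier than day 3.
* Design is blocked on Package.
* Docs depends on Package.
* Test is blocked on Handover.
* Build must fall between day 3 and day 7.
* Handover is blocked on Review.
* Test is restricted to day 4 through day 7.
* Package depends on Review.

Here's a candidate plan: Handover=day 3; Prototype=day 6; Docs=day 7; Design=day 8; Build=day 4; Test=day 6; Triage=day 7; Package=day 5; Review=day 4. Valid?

No. Handover is blocked on Review is not satisfied.

Package depends on Review — holds.
The team can handle at most 2 items per day — holds.
Handover is blocked on Review — violated.
Prototype is restricted to day 3 through day 7 — holds.
Test is restricted to day 4 through day 7 — holds.
Test is blocked on Handover — holds.
Docs depends on Package — holds.
Build must fall between day 3 and day 7 — holds.
Design is blocked on Package — holds.
Handover can't be earlier than day 3 — holds.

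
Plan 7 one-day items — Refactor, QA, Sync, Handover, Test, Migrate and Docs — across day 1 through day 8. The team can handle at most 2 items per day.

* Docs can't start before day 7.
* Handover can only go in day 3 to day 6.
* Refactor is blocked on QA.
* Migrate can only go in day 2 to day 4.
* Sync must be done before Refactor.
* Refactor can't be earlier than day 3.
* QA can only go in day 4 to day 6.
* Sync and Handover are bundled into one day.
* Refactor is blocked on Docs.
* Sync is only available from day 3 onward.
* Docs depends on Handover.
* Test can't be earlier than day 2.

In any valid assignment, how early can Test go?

day 2

Test is available from day 2.
Test at day 2 is achievable: Docs in day 7, Refactor in day 8, Handover in day 3, Sync in day 3, Migrate in day 2, QA in day 4, Test in day 2.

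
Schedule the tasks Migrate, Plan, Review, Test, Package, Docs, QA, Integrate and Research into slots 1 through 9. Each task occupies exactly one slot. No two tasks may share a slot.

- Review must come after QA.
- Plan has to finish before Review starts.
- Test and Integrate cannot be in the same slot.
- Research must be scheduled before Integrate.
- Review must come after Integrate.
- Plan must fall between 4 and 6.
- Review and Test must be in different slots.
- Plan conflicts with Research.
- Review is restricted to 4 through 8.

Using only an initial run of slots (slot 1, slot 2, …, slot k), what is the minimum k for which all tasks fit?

The precedence chain requires at least 3 distinct slots.
With at most 1 per slot and 9 tasks, at least 9 slots are needed.
Propagating the time windows through the other constraints, Review can't land before 5, so the schedule must run through at least slot 5.
9 works (last occupied slot: 9): for example Docs -> 9, Review -> 5, Test -> 7, Research -> 1, Migrate -> 6, QA -> 3, Plan -> 4, Integrate -> 2, Package -> 8.

9 slots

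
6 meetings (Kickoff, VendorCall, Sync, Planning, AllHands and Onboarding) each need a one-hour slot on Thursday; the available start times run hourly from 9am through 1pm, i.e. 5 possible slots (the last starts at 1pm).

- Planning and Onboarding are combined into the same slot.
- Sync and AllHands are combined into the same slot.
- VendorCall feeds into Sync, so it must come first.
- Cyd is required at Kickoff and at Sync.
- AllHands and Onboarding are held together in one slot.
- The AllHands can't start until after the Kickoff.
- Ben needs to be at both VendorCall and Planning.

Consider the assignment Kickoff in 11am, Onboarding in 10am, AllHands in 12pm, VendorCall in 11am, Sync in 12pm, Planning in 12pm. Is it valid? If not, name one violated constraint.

Ben needs to be at both VendorCall and Planning — holds.
AllHands and Onboarding are held together in one slot — violated.
VendorCall feeds into Sync, so it must come first — holds.
The AllHands can't start until after the Kickoff — holds.
Planning and Onboarding are combined into the same slot — violated.
Cyd is required at Kickoff and at Sync — holds.
Sync and AllHands are combined into the same slot — holds.

No. Planning and Onboarding are combined into the same slot is not satisfied.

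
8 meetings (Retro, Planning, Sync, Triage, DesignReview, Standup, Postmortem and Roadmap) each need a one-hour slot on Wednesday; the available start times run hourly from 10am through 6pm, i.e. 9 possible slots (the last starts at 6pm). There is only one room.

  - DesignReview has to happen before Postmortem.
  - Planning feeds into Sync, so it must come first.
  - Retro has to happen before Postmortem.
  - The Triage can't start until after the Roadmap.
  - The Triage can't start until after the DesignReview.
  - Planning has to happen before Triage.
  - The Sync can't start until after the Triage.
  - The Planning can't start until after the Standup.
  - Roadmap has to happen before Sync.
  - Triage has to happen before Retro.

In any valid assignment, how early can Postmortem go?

Precedence pushes Postmortem to at least 2pm.
Postmortem at 4pm is achievable: Standup -> 10am, Retro -> 3pm, Sync -> 5pm, Planning -> 11am, DesignReview -> 12pm, Roadmap -> 1pm, Triage -> 2pm, Postmortem -> 4pm.
Nothing earlier works — the capacity limit rule out every slot before 4pm.

4pm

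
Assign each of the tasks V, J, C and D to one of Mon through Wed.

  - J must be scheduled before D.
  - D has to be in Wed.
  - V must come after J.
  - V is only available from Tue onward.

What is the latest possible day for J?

Downstream work caps J at Tue.
J at Tue is achievable: J in Tue; V in Wed; D in Wed; C in Mon.

Tue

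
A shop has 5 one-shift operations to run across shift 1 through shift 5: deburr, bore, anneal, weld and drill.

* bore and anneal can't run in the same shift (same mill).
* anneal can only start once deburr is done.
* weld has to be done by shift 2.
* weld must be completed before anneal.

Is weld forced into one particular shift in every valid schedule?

No

weld can be shift 1 (e.g. drill in shift 1, weld in shift 1, anneal in shift 2, deburr in shift 1, bore in shift 1) or shift 2 (e.g. bore=shift 1; weld=shift 2; drill=shift 1; anneal=shift 3; deburr=shift 1).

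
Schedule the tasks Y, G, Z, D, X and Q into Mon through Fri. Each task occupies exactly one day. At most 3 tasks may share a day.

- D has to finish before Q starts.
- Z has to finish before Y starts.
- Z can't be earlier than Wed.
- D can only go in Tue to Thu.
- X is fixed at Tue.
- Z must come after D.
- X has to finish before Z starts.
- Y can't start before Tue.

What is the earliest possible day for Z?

Wed

Z is available from Wed; downstream work caps Z at Thu.
Z at Wed is achievable: Z -> Wed, Q -> Wed, Y -> Thu, G -> Mon, X -> Tue, D -> Tue.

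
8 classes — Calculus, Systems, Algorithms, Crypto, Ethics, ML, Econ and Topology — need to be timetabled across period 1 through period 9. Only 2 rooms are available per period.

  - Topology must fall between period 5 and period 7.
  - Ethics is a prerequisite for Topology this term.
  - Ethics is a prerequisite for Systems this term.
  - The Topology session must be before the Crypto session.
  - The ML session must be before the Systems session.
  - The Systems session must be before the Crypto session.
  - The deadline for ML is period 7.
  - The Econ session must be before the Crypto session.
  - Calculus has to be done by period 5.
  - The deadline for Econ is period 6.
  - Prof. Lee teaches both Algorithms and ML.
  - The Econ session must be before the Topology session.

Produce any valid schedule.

Calculus -> period 1, Algorithms -> period 3, Crypto -> period 6, Econ -> period 1, Systems -> period 3, Ethics -> period 2, Topology -> period 5, ML -> period 2

Checking: Systems(period 3) before Crypto(period 6); Topology(period 5) before Crypto(period 6); Ethics(period 2) before Systems(period 3); Econ(period 1) before Crypto(period 6); Econ(period 1) before Topology(period 5); ML(period 2) before Systems(period 3); Ethics(period 2) before Topology(period 5); Algorithms(period 3) != ML(period 2); ML=period 2 in [period 1,period 7]; Topology=period 5 in [period 5,period 7]; Econ=period 1 in [period 1,period 6]; Calculus=period 1 in [period 1,period 5]; max 2 per period (cap 2).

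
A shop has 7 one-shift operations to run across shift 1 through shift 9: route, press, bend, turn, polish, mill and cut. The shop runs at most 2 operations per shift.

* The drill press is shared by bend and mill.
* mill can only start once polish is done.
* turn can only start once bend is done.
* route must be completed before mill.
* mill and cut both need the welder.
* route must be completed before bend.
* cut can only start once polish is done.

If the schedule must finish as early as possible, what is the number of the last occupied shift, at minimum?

The precedence chain requires at least 3 distinct shifts.
With at most 2 per shift and 7 operations, at least 4 shifts are needed.
4 works (last occupied shift: shift 4): for example route=shift 1; turn=shift 3; cut=shift 2; polish=shift 1; press=shift 4; mill=shift 3; bend=shift 2.

4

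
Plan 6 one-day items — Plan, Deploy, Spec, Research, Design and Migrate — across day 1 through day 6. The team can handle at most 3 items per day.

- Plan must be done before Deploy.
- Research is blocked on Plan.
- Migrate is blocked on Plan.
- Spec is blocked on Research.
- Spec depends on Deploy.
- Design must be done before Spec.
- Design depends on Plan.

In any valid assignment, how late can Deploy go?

Precedence pushes Deploy to at least day 2; downstream work caps Deploy at day 5.
Deploy at day 5 is achievable: Deploy -> day 5; Research -> day 2; Plan -> day 1; Spec -> day 6; Design -> day 2; Migrate -> day 2.

day 5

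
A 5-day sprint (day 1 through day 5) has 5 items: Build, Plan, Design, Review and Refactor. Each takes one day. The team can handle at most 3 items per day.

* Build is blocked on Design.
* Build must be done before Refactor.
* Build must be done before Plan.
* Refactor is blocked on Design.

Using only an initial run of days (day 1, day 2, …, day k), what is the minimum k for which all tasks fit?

The precedence chain requires at least 3 distinct days.
With at most 3 per day and 5 tasks, at least 2 days are needed.
3 works (last occupied day: day 3): for example Plan in day 3; Review in day 1; Build in day 2; Refactor in day 3; Design in day 1.

3 days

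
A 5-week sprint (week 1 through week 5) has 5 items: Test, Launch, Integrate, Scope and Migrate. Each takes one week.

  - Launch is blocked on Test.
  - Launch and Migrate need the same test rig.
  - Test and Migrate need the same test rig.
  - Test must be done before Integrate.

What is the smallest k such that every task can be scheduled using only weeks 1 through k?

The precedence chain requires at least 2 distinct weeks.
Could 2 weeks be enough, i.e. nothing placed later than week 2? No: Integrate must come after Test (at week 1 or later) → {week 2}; Test must come before Integrate (at week 2 or earlier) → {week 1}; Launch must come after Test (at week 1 or later) → {week 2}; Migrate can't share with Launch (week 2) → {week 1}; Migrate can't share with Test (week 1) → nothing is left.
So 2 weeks is not enough.
3 works (last occupied week: week 3): for example Launch in week 2; Scope in week 1; Test in week 1; Migrate in week 3; Integrate in week 2.

3 weeks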